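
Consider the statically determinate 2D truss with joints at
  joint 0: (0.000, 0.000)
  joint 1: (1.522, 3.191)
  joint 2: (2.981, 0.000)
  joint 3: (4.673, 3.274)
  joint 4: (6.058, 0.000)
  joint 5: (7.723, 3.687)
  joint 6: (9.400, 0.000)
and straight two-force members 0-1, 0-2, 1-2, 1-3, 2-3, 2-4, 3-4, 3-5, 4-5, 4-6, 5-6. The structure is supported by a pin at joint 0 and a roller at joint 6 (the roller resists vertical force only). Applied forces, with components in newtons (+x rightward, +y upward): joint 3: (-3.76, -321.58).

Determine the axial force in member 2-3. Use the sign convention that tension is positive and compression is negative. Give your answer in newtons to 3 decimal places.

-179.045

N=7 nodes, M=11 members, R=3 reactions → 2N=14, M+R=14
member 0 (0-1): L=3.5354, (cx,cy)=(0.4305,0.9026)
member 1 (0-2): L=2.9810, (cx,cy)=(1.0000,0.0000)
member 2 (1-2): L=3.5087, (cx,cy)=(0.4158,-0.9094)
member 3 (1-3): L=3.1521, (cx,cy)=(0.9997,0.0263)
member 4 (2-3): L=3.6854, (cx,cy)=(0.4591,0.8884)
member 5 (2-4): L=3.0770, (cx,cy)=(1.0000,0.0000)
member 6 (3-4): L=3.5549, (cx,cy)=(0.3896,-0.9210)
member 7 (3-5): L=3.0778, (cx,cy)=(0.9910,0.1342)
member 8 (4-5): L=4.0455, (cx,cy)=(0.4116,0.9114)
member 9 (4-6): L=3.3420, (cx,cy)=(1.0000,0.0000)
member 10 (5-6): L=4.0505, (cx,cy)=(0.4140,-0.9103)
solve A·x = −loads:
  F[0-1] = -180.6175 N (compression)
  F[0-2] = +73.9966 N (tension)
  F[1-2] = +174.8969 N (tension)
  F[1-3] = -150.5345 N (compression)
  F[2-3] = -179.0448 N (compression)
  F[2-4] = +228.9241 N (tension)
  F[3-4] = -194.6675 N (compression)
  F[3-5] = -154.4781 N (compression)
  F[4-5] = +196.7187 N (tension)
  F[4-6] = +72.1181 N (tension)
  F[5-6] = -174.1874 N (compression)
  Rx@0 = +3.7600 N
  Ry@0 = +163.0233 N
  Ry@6 = +158.5567 N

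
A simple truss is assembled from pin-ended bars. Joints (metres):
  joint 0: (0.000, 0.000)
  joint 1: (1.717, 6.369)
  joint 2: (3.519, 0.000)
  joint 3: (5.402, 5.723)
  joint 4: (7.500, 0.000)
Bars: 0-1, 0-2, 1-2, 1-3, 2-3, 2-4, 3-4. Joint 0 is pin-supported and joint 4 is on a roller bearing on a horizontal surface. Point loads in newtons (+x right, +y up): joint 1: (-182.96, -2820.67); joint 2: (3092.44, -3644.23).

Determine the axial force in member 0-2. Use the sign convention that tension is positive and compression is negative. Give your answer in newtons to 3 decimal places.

4059.175

N=5 nodes, M=7 members, R=3 reactions → 2N=10, M+R=10
member 0 (0-1): L=6.5964, (cx,cy)=(0.2603,0.9655)
member 1 (0-2): L=3.5190, (cx,cy)=(1.0000,0.0000)
member 2 (1-2): L=6.6190, (cx,cy)=(0.2722,-0.9622)
member 3 (1-3): L=3.7412, (cx,cy)=(0.9850,-0.1727)
member 4 (2-3): L=6.0248, (cx,cy)=(0.3125,0.9499)
member 5 (2-4): L=3.9810, (cx,cy)=(1.0000,0.0000)
member 6 (3-4): L=6.0954, (cx,cy)=(0.3442,-0.9389)
solve A·x = −loads:
  F[0-1] = -4416.9051 N (compression)
  F[0-2] = +4059.1749 N (tension)
  F[1-2] = +1764.3002 N (tension)
  F[1-3] = -1469.1256 N (compression)
  F[2-3] = +2049.2288 N (tension)
  F[2-4] = +806.5912 N (tension)
  F[3-4] = -2343.4339 N (compression)
  Rx@0 = -2909.4800 N
  Ry@0 = +4264.6515 N
  Ry@4 = +2200.2485 N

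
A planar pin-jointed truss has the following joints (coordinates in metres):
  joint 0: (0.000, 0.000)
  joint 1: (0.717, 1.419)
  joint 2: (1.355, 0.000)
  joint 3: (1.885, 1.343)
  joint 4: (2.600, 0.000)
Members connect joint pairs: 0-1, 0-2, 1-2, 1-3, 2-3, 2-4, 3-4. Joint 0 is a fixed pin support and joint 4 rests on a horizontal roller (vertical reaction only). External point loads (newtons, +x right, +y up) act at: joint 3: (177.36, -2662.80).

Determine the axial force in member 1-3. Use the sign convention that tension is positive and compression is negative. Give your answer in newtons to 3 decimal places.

N=5 nodes, M=7 members, R=3 reactions → 2N=10, M+R=10
member 0 (0-1): L=1.5899, (cx,cy)=(0.4510,0.8925)
member 1 (0-2): L=1.3550, (cx,cy)=(1.0000,0.0000)
member 2 (1-2): L=1.5558, (cx,cy)=(0.4101,-0.9121)
member 3 (1-3): L=1.1705, (cx,cy)=(0.9979,-0.0649)
member 4 (2-3): L=1.4438, (cx,cy)=(0.3671,0.9302)
member 5 (2-4): L=1.2450, (cx,cy)=(1.0000,0.0000)
member 6 (3-4): L=1.5215, (cx,cy)=(0.4699,-0.8827)
solve A·x = −loads:
  F[0-1] = -717.7967 N (compression)
  F[0-2] = +501.0745 N (tension)
  F[1-2] = +747.3932 N (tension)
  F[1-3] = -631.5313 N (compression)
  F[2-3] = -732.8239 N (compression)
  F[2-4] = +1076.5692 N (tension)
  F[3-4] = -2290.8655 N (compression)
  Rx@0 = -177.3600 N
  Ry@0 = +640.6567 N
  Ry@4 = +2022.1433 N

-631.531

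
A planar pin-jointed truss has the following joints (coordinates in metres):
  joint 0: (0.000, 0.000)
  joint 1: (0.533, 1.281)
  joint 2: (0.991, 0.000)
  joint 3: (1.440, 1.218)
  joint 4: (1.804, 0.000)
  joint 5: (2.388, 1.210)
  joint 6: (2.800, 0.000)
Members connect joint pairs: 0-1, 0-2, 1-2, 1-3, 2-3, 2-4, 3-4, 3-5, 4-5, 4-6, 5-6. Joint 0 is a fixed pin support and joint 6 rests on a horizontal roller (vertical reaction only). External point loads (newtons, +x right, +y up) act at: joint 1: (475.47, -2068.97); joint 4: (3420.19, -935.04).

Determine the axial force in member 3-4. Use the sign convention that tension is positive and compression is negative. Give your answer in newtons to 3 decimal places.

N=7 nodes, M=11 members, R=3 reactions → 2N=14, M+R=14
member 0 (0-1): L=1.3875, (cx,cy)=(0.3842,0.9233)
member 1 (0-2): L=0.9910, (cx,cy)=(1.0000,0.0000)
member 2 (1-2): L=1.3604, (cx,cy)=(0.3367,-0.9416)
member 3 (1-3): L=0.9092, (cx,cy)=(0.9976,-0.0693)
member 4 (2-3): L=1.2981, (cx,cy)=(0.3459,0.9383)
member 5 (2-4): L=0.8130, (cx,cy)=(1.0000,0.0000)
member 6 (3-4): L=1.2712, (cx,cy)=(0.2863,-0.9581)
member 7 (3-5): L=0.9480, (cx,cy)=(1.0000,-0.0084)
member 8 (4-5): L=1.3436, (cx,cy)=(0.4347,0.9006)
member 9 (4-6): L=0.9960, (cx,cy)=(1.0000,0.0000)
member 10 (5-6): L=1.2782, (cx,cy)=(0.3223,-0.9466)
solve A·x = −loads:
  F[0-1] = -1938.9873 N (compression)
  F[0-2] = +4640.5312 N (tension)
  F[1-2] = -211.2725 N (compression)
  F[1-3] = -1151.9826 N (compression)
  F[2-3] = +212.0264 N (tension)
  F[2-4] = +4496.0672 N (tension)
  F[3-4] = -282.1816 N (compression)
  F[3-5] = -995.1135 N (compression)
  F[4-5] = +1338.4603 N (tension)
  F[4-6] = +413.2951 N (tension)
  F[5-6] = -1282.2372 N (compression)
  Rx@0 = -3895.6600 N
  Ry@0 = +1790.2063 N
  Ry@6 = +1213.8037 N

-282.182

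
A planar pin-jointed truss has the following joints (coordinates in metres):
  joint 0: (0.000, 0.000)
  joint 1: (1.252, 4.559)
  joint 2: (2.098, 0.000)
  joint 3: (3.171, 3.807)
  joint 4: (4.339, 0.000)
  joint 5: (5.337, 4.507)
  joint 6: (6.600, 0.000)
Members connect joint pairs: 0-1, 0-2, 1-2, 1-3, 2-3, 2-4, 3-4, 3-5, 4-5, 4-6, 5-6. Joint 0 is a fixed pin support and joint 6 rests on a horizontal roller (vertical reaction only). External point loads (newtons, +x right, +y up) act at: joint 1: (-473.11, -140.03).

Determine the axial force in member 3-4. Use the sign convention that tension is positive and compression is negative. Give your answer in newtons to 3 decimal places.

368.895

N=7 nodes, M=11 members, R=3 reactions → 2N=14, M+R=14
member 0 (0-1): L=4.7278, (cx,cy)=(0.2648,0.9643)
member 1 (0-2): L=2.0980, (cx,cy)=(1.0000,0.0000)
member 2 (1-2): L=4.6368, (cx,cy)=(0.1825,-0.9832)
member 3 (1-3): L=2.0611, (cx,cy)=(0.9311,-0.3649)
member 4 (2-3): L=3.9553, (cx,cy)=(0.2713,0.9625)
member 5 (2-4): L=2.2410, (cx,cy)=(1.0000,0.0000)
member 6 (3-4): L=3.9821, (cx,cy)=(0.2933,-0.9560)
member 7 (3-5): L=2.2763, (cx,cy)=(0.9515,0.3075)
member 8 (4-5): L=4.6162, (cx,cy)=(0.2162,0.9763)
member 9 (4-6): L=2.2610, (cx,cy)=(1.0000,0.0000)
member 10 (5-6): L=4.6806, (cx,cy)=(0.2698,-0.9629)
solve A·x = −loads:
  F[0-1] = -456.5713 N (compression)
  F[0-2] = -352.2020 N (compression)
  F[1-2] = +177.9317 N (tension)
  F[1-3] = +343.4115 N (tension)
  F[2-3] = -181.7610 N (compression)
  F[2-4] = -270.4299 N (compression)
  F[3-4] = +368.8947 N (tension)
  F[3-5] = +170.4911 N (tension)
  F[4-5] = -361.2125 N (compression)
  F[4-6] = -84.1368 N (compression)
  F[5-6] = +311.8071 N (tension)
  Rx@0 = +473.1100 N
  Ry@0 = +440.2711 N
  Ry@6 = -300.2411 N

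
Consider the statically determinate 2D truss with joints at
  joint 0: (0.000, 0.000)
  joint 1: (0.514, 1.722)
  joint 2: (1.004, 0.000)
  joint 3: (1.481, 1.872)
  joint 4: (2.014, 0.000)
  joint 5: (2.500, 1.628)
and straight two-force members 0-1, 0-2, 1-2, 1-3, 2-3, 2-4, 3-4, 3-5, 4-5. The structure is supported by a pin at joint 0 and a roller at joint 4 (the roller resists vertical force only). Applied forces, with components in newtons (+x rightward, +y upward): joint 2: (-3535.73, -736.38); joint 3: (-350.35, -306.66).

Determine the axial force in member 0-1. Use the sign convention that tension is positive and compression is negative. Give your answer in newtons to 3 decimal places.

-809.928

N=6 nodes, M=9 members, R=3 reactions → 2N=12, M+R=12
member 0 (0-1): L=1.7971, (cx,cy)=(0.2860,0.9582)
member 1 (0-2): L=1.0040, (cx,cy)=(1.0000,0.0000)
member 2 (1-2): L=1.7904, (cx,cy)=(0.2737,-0.9618)
member 3 (1-3): L=0.9786, (cx,cy)=(0.9882,0.1533)
member 4 (2-3): L=1.9318, (cx,cy)=(0.2469,0.9690)
member 5 (2-4): L=1.0100, (cx,cy)=(1.0000,0.0000)
member 6 (3-4): L=1.9464, (cx,cy)=(0.2738,-0.9618)
member 7 (3-5): L=1.0478, (cx,cy)=(0.9725,-0.2329)
member 8 (4-5): L=1.6990, (cx,cy)=(0.2861,0.9582)
solve A·x = −loads:
  F[0-1] = -809.9276 N (compression)
  F[0-2] = -3654.4243 N (compression)
  F[1-2] = +737.0086 N (tension)
  F[1-3] = -438.5491 N (compression)
  F[2-3] = +28.3906 N (tension)
  F[2-4] = +76.0061 N (tension)
  F[3-4] = -277.5577 N (compression)
  F[3-5] = -0.0000 N (tension)
  F[4-5] = +0.0000 N (tension)
  Rx@0 = +3886.0800 N
  Ry@0 = +776.0917 N
  Ry@4 = +266.9483 N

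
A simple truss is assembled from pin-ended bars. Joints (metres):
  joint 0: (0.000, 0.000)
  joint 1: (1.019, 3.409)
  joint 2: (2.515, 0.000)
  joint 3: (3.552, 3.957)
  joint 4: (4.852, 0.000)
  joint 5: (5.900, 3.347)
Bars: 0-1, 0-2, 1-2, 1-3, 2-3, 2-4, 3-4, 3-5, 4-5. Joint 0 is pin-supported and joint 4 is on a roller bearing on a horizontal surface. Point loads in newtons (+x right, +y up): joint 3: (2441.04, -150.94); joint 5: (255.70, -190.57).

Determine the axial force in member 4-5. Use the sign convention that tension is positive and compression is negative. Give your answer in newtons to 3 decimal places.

-120.298

N=6 nodes, M=9 members, R=3 reactions → 2N=12, M+R=12
member 0 (0-1): L=3.5580, (cx,cy)=(0.2864,0.9581)
member 1 (0-2): L=2.5150, (cx,cy)=(1.0000,0.0000)
member 2 (1-2): L=3.7228, (cx,cy)=(0.4018,-0.9157)
member 3 (1-3): L=2.5916, (cx,cy)=(0.9774,0.2115)
member 4 (2-3): L=4.0906, (cx,cy)=(0.2535,0.9673)
member 5 (2-4): L=2.3370, (cx,cy)=(1.0000,0.0000)
member 6 (3-4): L=4.1651, (cx,cy)=(0.3121,-0.9500)
member 7 (3-5): L=2.4259, (cx,cy)=(0.9679,-0.2514)
member 8 (4-5): L=3.5072, (cx,cy)=(0.2988,0.9543)
solve A·x = −loads:
  F[0-1] = +2262.6506 N (tension)
  F[0-2] = +2048.7311 N (tension)
  F[1-2] = -2022.3326 N (compression)
  F[1-3] = +1494.4702 N (tension)
  F[2-3] = +1914.3999 N (tension)
  F[2-4] = +750.7496 N (tension)
  F[3-4] = -2520.4978 N (compression)
  F[3-5] = +301.3277 N (tension)
  F[4-5] = -120.2977 N (compression)
  Rx@0 = -2696.7400 N
  Ry@0 = -2167.8727 N
  Ry@4 = +2509.3827 N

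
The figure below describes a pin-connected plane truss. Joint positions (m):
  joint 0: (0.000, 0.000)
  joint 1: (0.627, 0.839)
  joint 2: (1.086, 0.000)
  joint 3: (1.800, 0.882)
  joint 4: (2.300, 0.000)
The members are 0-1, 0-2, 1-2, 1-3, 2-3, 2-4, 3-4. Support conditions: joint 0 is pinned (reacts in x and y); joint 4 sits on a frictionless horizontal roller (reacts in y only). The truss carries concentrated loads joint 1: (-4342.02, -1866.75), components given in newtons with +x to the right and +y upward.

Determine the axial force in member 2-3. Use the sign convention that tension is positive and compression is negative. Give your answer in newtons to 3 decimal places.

N=5 nodes, M=7 members, R=3 reactions → 2N=10, M+R=10
member 0 (0-1): L=1.0474, (cx,cy)=(0.5986,0.8010)
member 1 (0-2): L=1.0860, (cx,cy)=(1.0000,0.0000)
member 2 (1-2): L=0.9563, (cx,cy)=(0.4800,-0.8773)
member 3 (1-3): L=1.1738, (cx,cy)=(0.9993,0.0366)
member 4 (2-3): L=1.1348, (cx,cy)=(0.6292,0.7772)
member 5 (2-4): L=1.2140, (cx,cy)=(1.0000,0.0000)
member 6 (3-4): L=1.0139, (cx,cy)=(0.4932,-0.8699)
solve A·x = −loads:
  F[0-1] = -3672.4608 N (compression)
  F[0-2] = -2143.5958 N (compression)
  F[1-2] = +1289.0767 N (tension)
  F[1-3] = +1525.9267 N (tension)
  F[2-3] = -1455.0127 N (compression)
  F[2-4] = -609.4111 N (compression)
  F[3-4] = +1235.7221 N (tension)
  Rx@0 = +4342.0200 N
  Ry@0 = +2941.7511 N
  Ry@4 = -1075.0011 N

-1455.013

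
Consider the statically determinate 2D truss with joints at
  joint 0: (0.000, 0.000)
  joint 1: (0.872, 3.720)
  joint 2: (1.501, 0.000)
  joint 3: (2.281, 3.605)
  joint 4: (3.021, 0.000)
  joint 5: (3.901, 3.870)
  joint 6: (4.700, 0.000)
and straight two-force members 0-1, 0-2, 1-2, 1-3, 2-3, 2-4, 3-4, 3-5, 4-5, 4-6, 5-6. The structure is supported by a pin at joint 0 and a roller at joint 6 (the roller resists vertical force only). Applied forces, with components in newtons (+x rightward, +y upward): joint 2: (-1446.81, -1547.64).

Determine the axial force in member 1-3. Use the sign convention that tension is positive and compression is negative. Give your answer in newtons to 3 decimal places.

N=7 nodes, M=11 members, R=3 reactions → 2N=14, M+R=14
member 0 (0-1): L=3.8208, (cx,cy)=(0.2282,0.9736)
member 1 (0-2): L=1.5010, (cx,cy)=(1.0000,0.0000)
member 2 (1-2): L=3.7728, (cx,cy)=(0.1667,-0.9860)
member 3 (1-3): L=1.4137, (cx,cy)=(0.9967,-0.0813)
member 4 (2-3): L=3.6884, (cx,cy)=(0.2115,0.9774)
member 5 (2-4): L=1.5200, (cx,cy)=(1.0000,0.0000)
member 6 (3-4): L=3.6802, (cx,cy)=(0.2011,-0.9796)
member 7 (3-5): L=1.6415, (cx,cy)=(0.9869,0.1614)
member 8 (4-5): L=3.9688, (cx,cy)=(0.2217,0.9751)
member 9 (4-6): L=1.6790, (cx,cy)=(1.0000,0.0000)
member 10 (5-6): L=3.9516, (cx,cy)=(0.2022,-0.9793)
solve A·x = −loads:
  F[0-1] = -1081.9364 N (compression)
  F[0-2] = -1199.8880 N (compression)
  F[1-2] = +1104.0104 N (tension)
  F[1-3] = -432.4153 N (compression)
  F[2-3] = +469.7038 N (tension)
  F[2-4] = +331.6526 N (tension)
  F[3-4] = -541.7544 N (compression)
  F[3-5] = -225.6779 N (compression)
  F[4-5] = +544.2362 N (tension)
  F[4-6] = +102.0443 N (tension)
  F[5-6] = -504.6810 N (compression)
  Rx@0 = +1446.8100 N
  Ry@0 = +1053.3831 N
  Ry@6 = +494.2569 N

-432.415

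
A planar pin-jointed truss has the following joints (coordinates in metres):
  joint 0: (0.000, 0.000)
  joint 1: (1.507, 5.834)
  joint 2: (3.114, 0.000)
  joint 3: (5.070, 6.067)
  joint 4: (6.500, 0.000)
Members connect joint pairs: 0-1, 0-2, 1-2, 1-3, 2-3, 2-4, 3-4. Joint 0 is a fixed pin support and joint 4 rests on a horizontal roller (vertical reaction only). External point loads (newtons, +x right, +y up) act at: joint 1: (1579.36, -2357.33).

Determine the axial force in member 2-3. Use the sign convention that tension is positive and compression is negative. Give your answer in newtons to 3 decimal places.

2140.563

N=5 nodes, M=7 members, R=3 reactions → 2N=10, M+R=10
member 0 (0-1): L=6.0255, (cx,cy)=(0.2501,0.9682)
member 1 (0-2): L=3.1140, (cx,cy)=(1.0000,0.0000)
member 2 (1-2): L=6.0513, (cx,cy)=(0.2656,-0.9641)
member 3 (1-3): L=3.5706, (cx,cy)=(0.9979,0.0653)
member 4 (2-3): L=6.3745, (cx,cy)=(0.3068,0.9518)
member 5 (2-4): L=3.3860, (cx,cy)=(1.0000,0.0000)
member 6 (3-4): L=6.2332, (cx,cy)=(0.2294,-0.9733)
solve A·x = −loads:
  F[0-1] = -406.1641 N (compression)
  F[0-2] = +1680.9432 N (tension)
  F[1-2] = -2113.1773 N (compression)
  F[1-3] = -1122.1520 N (compression)
  F[2-3] = +2140.5634 N (tension)
  F[2-4] = +462.9349 N (tension)
  F[3-4] = -2017.8940 N (compression)
  Rx@0 = -1579.3600 N
  Ry@0 = +393.2558 N
  Ry@4 = +1964.0742 N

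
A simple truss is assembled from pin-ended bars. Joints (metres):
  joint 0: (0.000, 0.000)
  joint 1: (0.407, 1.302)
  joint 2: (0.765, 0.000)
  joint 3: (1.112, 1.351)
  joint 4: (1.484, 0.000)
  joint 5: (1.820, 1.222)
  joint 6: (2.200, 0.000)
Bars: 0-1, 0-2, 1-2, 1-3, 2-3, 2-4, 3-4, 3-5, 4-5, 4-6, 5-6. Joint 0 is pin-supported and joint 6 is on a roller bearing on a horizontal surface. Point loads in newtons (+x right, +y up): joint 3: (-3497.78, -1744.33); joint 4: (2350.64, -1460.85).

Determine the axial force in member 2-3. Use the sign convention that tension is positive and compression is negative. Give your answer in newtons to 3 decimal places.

N=7 nodes, M=11 members, R=3 reactions → 2N=14, M+R=14
member 0 (0-1): L=1.3641, (cx,cy)=(0.2984,0.9545)
member 1 (0-2): L=0.7650, (cx,cy)=(1.0000,0.0000)
member 2 (1-2): L=1.3503, (cx,cy)=(0.2651,-0.9642)
member 3 (1-3): L=0.7067, (cx,cy)=(0.9976,0.0693)
member 4 (2-3): L=1.3949, (cx,cy)=(0.2488,0.9686)
member 5 (2-4): L=0.7190, (cx,cy)=(1.0000,0.0000)
member 6 (3-4): L=1.4013, (cx,cy)=(0.2655,-0.9641)
member 7 (3-5): L=0.7197, (cx,cy)=(0.9838,-0.1793)
member 8 (4-5): L=1.2674, (cx,cy)=(0.2651,0.9642)
member 9 (4-6): L=0.7160, (cx,cy)=(1.0000,0.0000)
member 10 (5-6): L=1.2797, (cx,cy)=(0.2969,-0.9549)
solve A·x = −loads:
  F[0-1] = -3652.3982 N (compression)
  F[0-2] = -57.4161 N (compression)
  F[1-2] = +3470.5485 N (tension)
  F[1-3] = -2014.6916 N (compression)
  F[2-3] = -3454.9716 N (compression)
  F[2-4] = +1722.2033 N (tension)
  F[3-4] = +1776.9199 N (tension)
  F[3-5] = +159.2950 N (tension)
  F[4-5] = -261.6756 N (compression)
  F[4-6] = -87.3396 N (compression)
  F[5-6] = +294.1321 N (tension)
  Rx@0 = +1147.1400 N
  Ry@0 = +3486.0456 N
  Ry@6 = -280.8656 N

-3454.972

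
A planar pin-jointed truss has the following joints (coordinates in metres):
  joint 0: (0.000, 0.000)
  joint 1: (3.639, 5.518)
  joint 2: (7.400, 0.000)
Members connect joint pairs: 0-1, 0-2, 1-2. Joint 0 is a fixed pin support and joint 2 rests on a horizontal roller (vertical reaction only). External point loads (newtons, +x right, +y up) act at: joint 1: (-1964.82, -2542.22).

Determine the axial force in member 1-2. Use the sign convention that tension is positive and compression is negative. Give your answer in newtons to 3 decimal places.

260.148

N=3 nodes, M=3 members, R=3 reactions → 2N=6, M+R=6
member 0 (0-1): L=6.6099, (cx,cy)=(0.5505,0.8348)
member 1 (0-2): L=7.4000, (cx,cy)=(1.0000,0.0000)
member 2 (1-2): L=6.6778, (cx,cy)=(0.5632,-0.8263)
solve A·x = −loads:
  F[0-1] = -3302.7704 N (compression)
  F[0-2] = -146.5172 N (compression)
  F[1-2] = +260.1482 N (tension)
  Rx@0 = +1964.8200 N
  Ry@0 = +2757.1846 N
  Ry@2 = -214.9646 N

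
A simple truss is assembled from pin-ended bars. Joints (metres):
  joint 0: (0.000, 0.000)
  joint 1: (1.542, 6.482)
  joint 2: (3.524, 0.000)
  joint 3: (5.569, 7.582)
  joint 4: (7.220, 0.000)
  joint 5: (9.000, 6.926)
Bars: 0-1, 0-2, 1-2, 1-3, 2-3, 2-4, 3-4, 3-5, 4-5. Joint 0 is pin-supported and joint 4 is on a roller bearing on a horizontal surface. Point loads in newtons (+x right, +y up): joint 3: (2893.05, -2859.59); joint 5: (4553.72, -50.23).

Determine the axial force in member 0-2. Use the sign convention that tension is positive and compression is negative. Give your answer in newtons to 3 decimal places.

5837.477

N=6 nodes, M=9 members, R=3 reactions → 2N=12, M+R=12
member 0 (0-1): L=6.6629, (cx,cy)=(0.2314,0.9729)
member 1 (0-2): L=3.5240, (cx,cy)=(1.0000,0.0000)
member 2 (1-2): L=6.7782, (cx,cy)=(0.2924,-0.9563)
member 3 (1-3): L=4.1745, (cx,cy)=(0.9647,0.2635)
member 4 (2-3): L=7.8529, (cx,cy)=(0.2604,0.9655)
member 5 (2-4): L=3.6960, (cx,cy)=(1.0000,0.0000)
member 6 (3-4): L=7.7597, (cx,cy)=(0.2128,-0.9771)
member 7 (3-5): L=3.4932, (cx,cy)=(0.9822,-0.1878)
member 8 (4-5): L=7.1511, (cx,cy)=(0.2489,0.9685)
solve A·x = −loads:
  F[0-1] = +6953.6577 N (tension)
  F[0-2] = +5837.4770 N (tension)
  F[1-2] = -6104.5061 N (compression)
  F[1-3] = +3518.6401 N (tension)
  F[2-3] = +6046.3166 N (tension)
  F[2-4] = +2477.9507 N (tension)
  F[3-4] = -10701.7374 N (compression)
  F[3-5] = +4431.5893 N (tension)
  F[4-5] = +807.4182 N (tension)
  Rx@0 = -7446.7700 N
  Ry@0 = -6764.8748 N
  Ry@4 = +9674.6948 N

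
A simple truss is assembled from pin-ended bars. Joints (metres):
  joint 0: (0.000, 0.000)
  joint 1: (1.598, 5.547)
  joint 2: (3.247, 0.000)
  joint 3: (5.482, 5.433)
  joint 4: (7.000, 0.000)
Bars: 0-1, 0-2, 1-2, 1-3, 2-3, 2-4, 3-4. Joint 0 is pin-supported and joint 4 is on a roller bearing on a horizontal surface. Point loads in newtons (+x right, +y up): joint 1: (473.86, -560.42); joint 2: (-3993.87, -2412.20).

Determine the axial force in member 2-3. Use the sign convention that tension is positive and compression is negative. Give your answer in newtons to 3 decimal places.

1719.121

N=5 nodes, M=7 members, R=3 reactions → 2N=10, M+R=10
member 0 (0-1): L=5.7726, (cx,cy)=(0.2768,0.9609)
member 1 (0-2): L=3.2470, (cx,cy)=(1.0000,0.0000)
member 2 (1-2): L=5.7869, (cx,cy)=(0.2850,-0.9585)
member 3 (1-3): L=3.8857, (cx,cy)=(0.9996,-0.0293)
member 4 (2-3): L=5.8748, (cx,cy)=(0.3804,0.9248)
member 5 (2-4): L=3.7530, (cx,cy)=(1.0000,0.0000)
member 6 (3-4): L=5.6411, (cx,cy)=(0.2691,-0.9631)
solve A·x = −loads:
  F[0-1] = -1405.1819 N (compression)
  F[0-2] = -3131.0199 N (compression)
  F[1-2] = +857.9167 N (tension)
  F[1-3] = -1107.7930 N (compression)
  F[2-3] = +1719.1206 N (tension)
  F[2-4] = +453.2911 N (tension)
  F[3-4] = -1684.4880 N (compression)
  Rx@0 = +3520.0100 N
  Ry@0 = +1350.2677 N
  Ry@4 = +1622.3523 N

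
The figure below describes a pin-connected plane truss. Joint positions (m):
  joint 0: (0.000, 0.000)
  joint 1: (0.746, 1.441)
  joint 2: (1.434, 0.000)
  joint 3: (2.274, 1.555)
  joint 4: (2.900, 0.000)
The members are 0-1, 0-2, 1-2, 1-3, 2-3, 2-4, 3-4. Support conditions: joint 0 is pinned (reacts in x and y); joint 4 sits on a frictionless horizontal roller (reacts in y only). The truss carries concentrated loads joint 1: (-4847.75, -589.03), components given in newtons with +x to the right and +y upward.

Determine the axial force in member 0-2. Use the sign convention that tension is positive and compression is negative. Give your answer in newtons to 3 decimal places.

N=5 nodes, M=7 members, R=3 reactions → 2N=10, M+R=10
member 0 (0-1): L=1.6227, (cx,cy)=(0.4597,0.8881)
member 1 (0-2): L=1.4340, (cx,cy)=(1.0000,0.0000)
member 2 (1-2): L=1.5968, (cx,cy)=(0.4309,-0.9024)
member 3 (1-3): L=1.5322, (cx,cy)=(0.9972,0.0744)
member 4 (2-3): L=1.7674, (cx,cy)=(0.4753,0.8798)
member 5 (2-4): L=1.4660, (cx,cy)=(1.0000,0.0000)
member 6 (3-4): L=1.6763, (cx,cy)=(0.3734,-0.9277)
solve A·x = −loads:
  F[0-1] = -3205.1442 N (compression)
  F[0-2] = -3374.2124 N (compression)
  F[1-2] = +2684.7224 N (tension)
  F[1-3] = +2223.6437 N (tension)
  F[2-3] = -2753.6405 N (compression)
  F[2-4] = -908.7295 N (compression)
  F[3-4] = +2433.3569 N (tension)
  Rx@0 = +4847.7500 N
  Ry@0 = +2846.3374 N
  Ry@4 = -2257.3074 N

-3374.212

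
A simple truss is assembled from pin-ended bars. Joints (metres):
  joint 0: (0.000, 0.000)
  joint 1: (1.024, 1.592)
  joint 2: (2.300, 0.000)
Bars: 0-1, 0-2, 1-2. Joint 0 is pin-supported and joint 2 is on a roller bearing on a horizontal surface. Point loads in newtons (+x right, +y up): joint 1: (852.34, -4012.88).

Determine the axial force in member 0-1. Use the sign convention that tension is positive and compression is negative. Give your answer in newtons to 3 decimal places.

N=3 nodes, M=3 members, R=3 reactions → 2N=6, M+R=6
member 0 (0-1): L=1.8929, (cx,cy)=(0.5410,0.8410)
member 1 (0-2): L=2.3000, (cx,cy)=(1.0000,0.0000)
member 2 (1-2): L=2.0403, (cx,cy)=(0.6254,-0.7803)
solve A·x = −loads:
  F[0-1] = -1945.5749 N (compression)
  F[0-2] = +1904.8400 N (tension)
  F[1-2] = -3045.7359 N (compression)
  Rx@0 = -852.3400 N
  Ry@0 = +1636.3085 N
  Ry@2 = +2376.5715 N

-1945.575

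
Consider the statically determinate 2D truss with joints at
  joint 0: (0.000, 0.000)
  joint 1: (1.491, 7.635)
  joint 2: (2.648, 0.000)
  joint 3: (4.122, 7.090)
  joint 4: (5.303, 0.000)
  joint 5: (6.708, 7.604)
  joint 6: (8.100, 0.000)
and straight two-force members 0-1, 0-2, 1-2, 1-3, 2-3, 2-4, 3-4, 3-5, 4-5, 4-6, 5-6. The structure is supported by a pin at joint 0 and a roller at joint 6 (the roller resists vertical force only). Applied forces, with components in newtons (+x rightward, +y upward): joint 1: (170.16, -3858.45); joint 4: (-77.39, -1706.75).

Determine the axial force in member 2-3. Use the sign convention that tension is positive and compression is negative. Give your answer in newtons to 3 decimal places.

N=7 nodes, M=11 members, R=3 reactions → 2N=14, M+R=14
member 0 (0-1): L=7.7792, (cx,cy)=(0.1917,0.9815)
member 1 (0-2): L=2.6480, (cx,cy)=(1.0000,0.0000)
member 2 (1-2): L=7.7222, (cx,cy)=(0.1498,-0.9887)
member 3 (1-3): L=2.6869, (cx,cy)=(0.9792,-0.2028)
member 4 (2-3): L=7.2416, (cx,cy)=(0.2035,0.9791)
member 5 (2-4): L=2.6550, (cx,cy)=(1.0000,0.0000)
member 6 (3-4): L=7.1877, (cx,cy)=(0.1643,-0.9864)
member 7 (3-5): L=2.6366, (cx,cy)=(0.9808,0.1949)
member 8 (4-5): L=7.7327, (cx,cy)=(0.1817,0.9834)
member 9 (4-6): L=2.7970, (cx,cy)=(1.0000,0.0000)
member 10 (5-6): L=7.7304, (cx,cy)=(0.1801,-0.9837)
solve A·x = −loads:
  F[0-1] = -3644.7450 N (compression)
  F[0-2] = +791.3378 N (tension)
  F[1-2] = -105.8015 N (compression)
  F[1-3] = -870.9817 N (compression)
  F[2-3] = +106.8439 N (tension)
  F[2-4] = +753.7381 N (tension)
  F[3-4] = -438.1200 N (compression)
  F[3-5] = -773.9914 N (compression)
  F[4-5] = +2175.1208 N (tension)
  F[4-6] = +363.9312 N (tension)
  F[5-6] = -2021.0631 N (compression)
  Rx@0 = -92.7700 N
  Ry@0 = +3577.1734 N
  Ry@6 = +1988.0266 N

106.844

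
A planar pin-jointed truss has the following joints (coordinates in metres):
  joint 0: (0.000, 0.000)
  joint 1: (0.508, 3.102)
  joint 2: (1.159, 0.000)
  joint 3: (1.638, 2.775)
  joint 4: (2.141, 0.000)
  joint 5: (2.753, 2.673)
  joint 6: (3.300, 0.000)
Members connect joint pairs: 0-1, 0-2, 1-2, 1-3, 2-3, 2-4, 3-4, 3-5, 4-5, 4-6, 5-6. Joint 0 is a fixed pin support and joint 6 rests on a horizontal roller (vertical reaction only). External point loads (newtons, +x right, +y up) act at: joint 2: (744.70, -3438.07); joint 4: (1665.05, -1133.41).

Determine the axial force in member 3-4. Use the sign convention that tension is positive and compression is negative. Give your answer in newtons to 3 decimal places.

N=7 nodes, M=11 members, R=3 reactions → 2N=14, M+R=14
member 0 (0-1): L=3.1433, (cx,cy)=(0.1616,0.9869)
member 1 (0-2): L=1.1590, (cx,cy)=(1.0000,0.0000)
member 2 (1-2): L=3.1696, (cx,cy)=(0.2054,-0.9787)
member 3 (1-3): L=1.1764, (cx,cy)=(0.9606,-0.2780)
member 4 (2-3): L=2.8160, (cx,cy)=(0.1701,0.9854)
member 5 (2-4): L=0.9820, (cx,cy)=(1.0000,0.0000)
member 6 (3-4): L=2.8202, (cx,cy)=(0.1784,-0.9840)
member 7 (3-5): L=1.1197, (cx,cy)=(0.9958,-0.0911)
member 8 (4-5): L=2.7422, (cx,cy)=(0.2232,0.9748)
member 9 (4-6): L=1.1590, (cx,cy)=(1.0000,0.0000)
member 10 (5-6): L=2.7284, (cx,cy)=(0.2005,-0.9797)
solve A·x = −loads:
  F[0-1] = -2663.6612 N (compression)
  F[0-2] = +2840.2309 N (tension)
  F[1-2] = +2995.0892 N (tension)
  F[1-3] = -1088.5448 N (compression)
  F[2-3] = +514.3309 N (tension)
  F[2-4] = +2623.2070 N (tension)
  F[3-4] = -745.9022 N (compression)
  F[3-5] = -828.5670 N (compression)
  F[4-5] = +1915.6716 N (tension)
  F[4-6] = +397.5797 N (tension)
  F[5-6] = -1983.0975 N (compression)
  Rx@0 = -2409.7500 N
  Ry@0 = +2628.6455 N
  Ry@6 = +1942.8345 N

-745.902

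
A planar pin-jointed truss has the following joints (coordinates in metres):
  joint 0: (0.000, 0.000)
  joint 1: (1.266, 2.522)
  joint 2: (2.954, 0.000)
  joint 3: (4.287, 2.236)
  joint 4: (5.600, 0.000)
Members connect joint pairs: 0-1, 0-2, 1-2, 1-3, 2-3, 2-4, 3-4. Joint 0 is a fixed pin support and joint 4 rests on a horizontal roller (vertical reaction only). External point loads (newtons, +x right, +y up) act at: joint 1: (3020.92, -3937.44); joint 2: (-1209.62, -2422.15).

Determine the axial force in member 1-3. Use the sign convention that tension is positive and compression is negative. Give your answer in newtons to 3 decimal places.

N=5 nodes, M=7 members, R=3 reactions → 2N=10, M+R=10
member 0 (0-1): L=2.8219, (cx,cy)=(0.4486,0.8937)
member 1 (0-2): L=2.9540, (cx,cy)=(1.0000,0.0000)
member 2 (1-2): L=3.0348, (cx,cy)=(0.5562,-0.8310)
member 3 (1-3): L=3.0345, (cx,cy)=(0.9955,-0.0942)
member 4 (2-3): L=2.6032, (cx,cy)=(0.5121,0.8589)
member 5 (2-4): L=2.6460, (cx,cy)=(1.0000,0.0000)
member 6 (3-4): L=2.5930, (cx,cy)=(0.5064,-0.8623)
solve A·x = −loads:
  F[0-1] = -3167.9707 N (compression)
  F[0-2] = +3232.5483 N (tension)
  F[1-2] = -880.8412 N (compression)
  F[1-3] = -3969.8982 N (compression)
  F[2-3] = +3672.1241 N (tension)
  F[2-4] = +2071.8622 N (tension)
  F[3-4] = -4091.6565 N (compression)
  Rx@0 = -1811.3000 N
  Ry@0 = +2831.2703 N
  Ry@4 = +3528.3197 N

-3969.898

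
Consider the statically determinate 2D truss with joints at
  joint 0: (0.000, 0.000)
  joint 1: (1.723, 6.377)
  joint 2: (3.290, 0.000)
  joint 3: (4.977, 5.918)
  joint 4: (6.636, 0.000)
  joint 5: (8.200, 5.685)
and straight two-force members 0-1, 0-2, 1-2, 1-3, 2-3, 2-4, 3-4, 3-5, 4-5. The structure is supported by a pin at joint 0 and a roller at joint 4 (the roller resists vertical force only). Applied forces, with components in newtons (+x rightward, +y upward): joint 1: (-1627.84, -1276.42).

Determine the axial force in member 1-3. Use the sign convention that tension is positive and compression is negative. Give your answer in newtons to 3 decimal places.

676.757

N=6 nodes, M=9 members, R=3 reactions → 2N=12, M+R=12
member 0 (0-1): L=6.6057, (cx,cy)=(0.2608,0.9654)
member 1 (0-2): L=3.2900, (cx,cy)=(1.0000,0.0000)
member 2 (1-2): L=6.5667, (cx,cy)=(0.2386,-0.9711)
member 3 (1-3): L=3.2862, (cx,cy)=(0.9902,-0.1397)
member 4 (2-3): L=6.1538, (cx,cy)=(0.2741,0.9617)
member 5 (2-4): L=3.3460, (cx,cy)=(1.0000,0.0000)
member 6 (3-4): L=6.1461, (cx,cy)=(0.2699,-0.9629)
member 7 (3-5): L=3.2314, (cx,cy)=(0.9974,-0.0721)
member 8 (4-5): L=5.8962, (cx,cy)=(0.2653,0.9642)
solve A·x = −loads:
  F[0-1] = -2599.2906 N (compression)
  F[0-2] = -949.8499 N (compression)
  F[1-2] = +1172.2297 N (tension)
  F[1-3] = +676.7570 N (tension)
  F[2-3] = -1183.7141 N (compression)
  F[2-4] = -345.6178 N (compression)
  F[3-4] = +1280.4185 N (tension)
  F[3-5] = +0.0000 N (tension)
  F[4-5] = -0.0000 N (compression)
  Rx@0 = +1627.8400 N
  Ry@0 = +2509.3109 N
  Ry@4 = -1232.8909 N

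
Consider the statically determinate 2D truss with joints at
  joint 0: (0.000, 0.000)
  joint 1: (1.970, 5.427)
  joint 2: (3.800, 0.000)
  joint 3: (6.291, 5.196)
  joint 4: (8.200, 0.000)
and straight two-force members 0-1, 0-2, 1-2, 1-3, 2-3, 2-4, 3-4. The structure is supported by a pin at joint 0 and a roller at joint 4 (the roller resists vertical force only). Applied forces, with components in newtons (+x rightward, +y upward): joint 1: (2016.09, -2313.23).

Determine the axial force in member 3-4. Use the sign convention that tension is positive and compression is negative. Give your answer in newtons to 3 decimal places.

-2013.571

N=5 nodes, M=7 members, R=3 reactions → 2N=10, M+R=10
member 0 (0-1): L=5.7735, (cx,cy)=(0.3412,0.9400)
member 1 (0-2): L=3.8000, (cx,cy)=(1.0000,0.0000)
member 2 (1-2): L=5.7272, (cx,cy)=(0.3195,-0.9476)
member 3 (1-3): L=4.3272, (cx,cy)=(0.9986,-0.0534)
member 4 (2-3): L=5.7622, (cx,cy)=(0.4323,0.9017)
member 5 (2-4): L=4.4000, (cx,cy)=(1.0000,0.0000)
member 6 (3-4): L=5.5356, (cx,cy)=(0.3449,-0.9387)
solve A·x = −loads:
  F[0-1] = -450.2019 N (compression)
  F[0-2] = +2169.7054 N (tension)
  F[1-2] = -1906.5693 N (compression)
  F[1-3] = -1562.7355 N (compression)
  F[2-3] = +2003.5036 N (tension)
  F[2-4] = +694.3994 N (tension)
  F[3-4] = -2013.5708 N (compression)
  Rx@0 = -2016.0900 N
  Ry@0 = +423.1832 N
  Ry@4 = +1890.0468 N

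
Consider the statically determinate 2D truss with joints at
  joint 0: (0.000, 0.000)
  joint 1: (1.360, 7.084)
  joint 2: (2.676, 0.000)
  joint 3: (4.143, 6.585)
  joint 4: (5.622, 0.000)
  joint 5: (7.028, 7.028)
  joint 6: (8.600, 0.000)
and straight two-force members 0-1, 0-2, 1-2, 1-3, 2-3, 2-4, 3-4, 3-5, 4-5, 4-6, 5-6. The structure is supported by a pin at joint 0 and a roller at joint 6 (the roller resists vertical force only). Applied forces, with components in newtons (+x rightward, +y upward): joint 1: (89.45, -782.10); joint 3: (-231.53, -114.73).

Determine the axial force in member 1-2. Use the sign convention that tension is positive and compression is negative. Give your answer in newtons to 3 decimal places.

N=7 nodes, M=11 members, R=3 reactions → 2N=14, M+R=14
member 0 (0-1): L=7.2134, (cx,cy)=(0.1885,0.9821)
member 1 (0-2): L=2.6760, (cx,cy)=(1.0000,0.0000)
member 2 (1-2): L=7.2052, (cx,cy)=(0.1826,-0.9832)
member 3 (1-3): L=2.8274, (cx,cy)=(0.9843,-0.1765)
member 4 (2-3): L=6.7464, (cx,cy)=(0.2174,0.9761)
member 5 (2-4): L=2.9460, (cx,cy)=(1.0000,0.0000)
member 6 (3-4): L=6.7490, (cx,cy)=(0.2191,-0.9757)
member 7 (3-5): L=2.9188, (cx,cy)=(0.9884,0.1518)
member 8 (4-5): L=7.1673, (cx,cy)=(0.1962,0.9806)
member 9 (4-6): L=2.9780, (cx,cy)=(1.0000,0.0000)
member 10 (5-6): L=7.2017, (cx,cy)=(0.2183,-0.9759)
solve A·x = −loads:
  F[0-1] = -836.4804 N (compression)
  F[0-2] = +15.6291 N (tension)
  F[1-2] = +88.0602 N (tension)
  F[1-3] = -267.4410 N (compression)
  F[2-3] = -88.7014 N (compression)
  F[2-4] = +51.0009 N (tension)
  F[3-4] = -82.4127 N (compression)
  F[3-5] = -33.3269 N (compression)
  F[4-5] = +82.0028 N (tension)
  F[4-6] = +16.8543 N (tension)
  F[5-6] = -77.2133 N (compression)
  Rx@0 = +142.0800 N
  Ry@0 = +821.4787 N
  Ry@6 = +75.3513 N

88.060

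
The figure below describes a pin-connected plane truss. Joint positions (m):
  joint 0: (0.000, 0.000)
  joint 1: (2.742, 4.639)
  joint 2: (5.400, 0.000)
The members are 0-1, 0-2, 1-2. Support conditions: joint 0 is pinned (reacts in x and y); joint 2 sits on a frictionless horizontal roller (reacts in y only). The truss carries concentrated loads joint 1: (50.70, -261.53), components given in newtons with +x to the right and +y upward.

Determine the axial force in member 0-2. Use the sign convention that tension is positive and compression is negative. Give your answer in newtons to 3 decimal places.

101.045

N=3 nodes, M=3 members, R=3 reactions → 2N=6, M+R=6
member 0 (0-1): L=5.3888, (cx,cy)=(0.5088,0.8609)
member 1 (0-2): L=5.4000, (cx,cy)=(1.0000,0.0000)
member 2 (1-2): L=5.3465, (cx,cy)=(0.4971,-0.8677)
solve A·x = −loads:
  F[0-1] = -98.9423 N (compression)
  F[0-2] = +101.0454 N (tension)
  F[1-2] = -203.2510 N (compression)
  Rx@0 = -50.7000 N
  Ry@0 = +85.1758 N
  Ry@2 = +176.3542 N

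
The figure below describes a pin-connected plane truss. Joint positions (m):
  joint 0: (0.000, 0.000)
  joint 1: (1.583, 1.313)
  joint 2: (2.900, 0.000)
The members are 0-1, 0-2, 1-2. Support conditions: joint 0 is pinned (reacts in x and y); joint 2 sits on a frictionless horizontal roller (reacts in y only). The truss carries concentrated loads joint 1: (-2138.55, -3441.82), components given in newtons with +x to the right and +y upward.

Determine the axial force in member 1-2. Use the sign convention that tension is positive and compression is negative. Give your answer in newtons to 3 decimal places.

-1289.621

N=3 nodes, M=3 members, R=3 reactions → 2N=6, M+R=6
member 0 (0-1): L=2.0567, (cx,cy)=(0.7697,0.6384)
member 1 (0-2): L=2.9000, (cx,cy)=(1.0000,0.0000)
member 2 (1-2): L=1.8597, (cx,cy)=(0.7082,-0.7060)
solve A·x = −loads:
  F[0-1] = -3964.9996 N (compression)
  F[0-2] = +913.2859 N (tension)
  F[1-2] = -1289.6214 N (compression)
  Rx@0 = +2138.5500 N
  Ry@0 = +2531.3080 N
  Ry@2 = +910.5120 N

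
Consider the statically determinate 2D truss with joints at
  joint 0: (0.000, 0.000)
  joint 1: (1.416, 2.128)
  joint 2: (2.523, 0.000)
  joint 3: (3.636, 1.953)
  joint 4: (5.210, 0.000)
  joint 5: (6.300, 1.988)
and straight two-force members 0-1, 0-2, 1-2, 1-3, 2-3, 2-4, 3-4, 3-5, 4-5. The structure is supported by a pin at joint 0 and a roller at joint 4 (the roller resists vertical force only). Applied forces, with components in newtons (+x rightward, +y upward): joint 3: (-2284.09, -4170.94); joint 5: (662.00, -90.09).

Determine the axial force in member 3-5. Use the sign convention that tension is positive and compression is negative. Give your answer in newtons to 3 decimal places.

N=6 nodes, M=9 members, R=3 reactions → 2N=12, M+R=12
member 0 (0-1): L=2.5561, (cx,cy)=(0.5540,0.8325)
member 1 (0-2): L=2.5230, (cx,cy)=(1.0000,0.0000)
member 2 (1-2): L=2.3987, (cx,cy)=(0.4615,-0.8871)
member 3 (1-3): L=2.2269, (cx,cy)=(0.9969,-0.0786)
member 4 (2-3): L=2.2479, (cx,cy)=(0.4951,0.8688)
member 5 (2-4): L=2.6870, (cx,cy)=(1.0000,0.0000)
member 6 (3-4): L=2.5083, (cx,cy)=(0.6275,-0.7786)
member 7 (3-5): L=2.6642, (cx,cy)=(0.9999,0.0131)
member 8 (4-5): L=2.2672, (cx,cy)=(0.4808,0.8768)
solve A·x = −loads:
  F[0-1] = -2215.9441 N (compression)
  F[0-2] = -394.5063 N (compression)
  F[1-2] = +2282.2026 N (tension)
  F[1-3] = -2287.8891 N (compression)
  F[2-3] = -2330.3366 N (compression)
  F[2-4] = +1812.5490 N (tension)
  F[3-4] = -2975.4165 N (compression)
  F[3-5] = +716.6190 N (tension)
  F[4-5] = -113.4794 N (compression)
  Rx@0 = +1622.0900 N
  Ry@0 = +1844.8432 N
  Ry@4 = +2416.1868 N

716.619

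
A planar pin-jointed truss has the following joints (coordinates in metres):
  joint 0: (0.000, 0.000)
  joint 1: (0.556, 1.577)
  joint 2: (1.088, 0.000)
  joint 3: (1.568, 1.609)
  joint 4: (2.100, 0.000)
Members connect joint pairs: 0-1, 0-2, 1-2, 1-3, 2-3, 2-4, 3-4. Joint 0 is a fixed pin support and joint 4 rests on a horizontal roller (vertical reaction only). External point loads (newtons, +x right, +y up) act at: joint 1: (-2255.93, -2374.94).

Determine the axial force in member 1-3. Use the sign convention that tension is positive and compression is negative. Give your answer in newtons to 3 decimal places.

676.754

N=5 nodes, M=7 members, R=3 reactions → 2N=10, M+R=10
member 0 (0-1): L=1.6721, (cx,cy)=(0.3325,0.9431)
member 1 (0-2): L=1.0880, (cx,cy)=(1.0000,0.0000)
member 2 (1-2): L=1.6643, (cx,cy)=(0.3197,-0.9475)
member 3 (1-3): L=1.0125, (cx,cy)=(0.9995,0.0316)
member 4 (2-3): L=1.6791, (cx,cy)=(0.2859,0.9583)
member 5 (2-4): L=1.0120, (cx,cy)=(1.0000,0.0000)
member 6 (3-4): L=1.6947, (cx,cy)=(0.3139,-0.9494)
solve A·x = −loads:
  F[0-1] = -3647.7997 N (compression)
  F[0-2] = -1043.0101 N (compression)
  F[1-2] = +1146.8605 N (tension)
  F[1-3] = +676.7536 N (tension)
  F[2-3] = -1134.0161 N (compression)
  F[2-4] = -352.2317 N (compression)
  F[3-4] = +1122.0233 N (tension)
  Rx@0 = +2255.9300 N
  Ry@0 = +3440.2424 N
  Ry@4 = -1065.3024 N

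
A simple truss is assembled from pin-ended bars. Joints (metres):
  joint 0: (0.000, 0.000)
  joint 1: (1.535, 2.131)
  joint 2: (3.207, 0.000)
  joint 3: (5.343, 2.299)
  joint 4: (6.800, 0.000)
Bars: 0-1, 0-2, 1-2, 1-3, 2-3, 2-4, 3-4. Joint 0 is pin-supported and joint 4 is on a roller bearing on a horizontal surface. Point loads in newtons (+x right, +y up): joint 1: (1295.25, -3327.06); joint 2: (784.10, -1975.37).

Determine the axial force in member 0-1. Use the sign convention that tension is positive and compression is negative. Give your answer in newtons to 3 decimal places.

-3960.835

N=5 nodes, M=7 members, R=3 reactions → 2N=10, M+R=10
member 0 (0-1): L=2.6263, (cx,cy)=(0.5845,0.8114)
member 1 (0-2): L=3.2070, (cx,cy)=(1.0000,0.0000)
member 2 (1-2): L=2.7086, (cx,cy)=(0.6173,-0.7867)
member 3 (1-3): L=3.8117, (cx,cy)=(0.9990,0.0441)
member 4 (2-3): L=3.1381, (cx,cy)=(0.6807,0.7326)
member 5 (2-4): L=3.5930, (cx,cy)=(1.0000,0.0000)
member 6 (3-4): L=2.7218, (cx,cy)=(0.5353,-0.8447)
solve A·x = −loads:
  F[0-1] = -3960.8350 N (compression)
  F[0-2] = +4394.3600 N (tension)
  F[1-2] = -334.7391 N (compression)
  F[1-3] = -3406.9419 N (compression)
  F[2-3] = +3055.8577 N (tension)
  F[2-4] = +1323.6346 N (tension)
  F[3-4] = -2472.6712 N (compression)
  Rx@0 = -2079.3500 N
  Ry@0 = +3213.8673 N
  Ry@4 = +2088.5627 N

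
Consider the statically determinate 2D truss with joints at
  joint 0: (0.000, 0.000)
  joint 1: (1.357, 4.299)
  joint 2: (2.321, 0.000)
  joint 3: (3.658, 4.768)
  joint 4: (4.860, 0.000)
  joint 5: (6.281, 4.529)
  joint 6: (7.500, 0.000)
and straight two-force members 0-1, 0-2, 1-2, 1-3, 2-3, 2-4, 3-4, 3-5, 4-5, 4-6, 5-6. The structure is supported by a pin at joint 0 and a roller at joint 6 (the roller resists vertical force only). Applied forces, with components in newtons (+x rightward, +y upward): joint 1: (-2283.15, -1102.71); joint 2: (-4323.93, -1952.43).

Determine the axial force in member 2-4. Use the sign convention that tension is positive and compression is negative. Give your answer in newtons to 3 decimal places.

N=7 nodes, M=11 members, R=3 reactions → 2N=14, M+R=14
member 0 (0-1): L=4.5081, (cx,cy)=(0.3010,0.9536)
member 1 (0-2): L=2.3210, (cx,cy)=(1.0000,0.0000)
member 2 (1-2): L=4.4058, (cx,cy)=(0.2188,-0.9758)
member 3 (1-3): L=2.3483, (cx,cy)=(0.9799,0.1997)
member 4 (2-3): L=4.9519, (cx,cy)=(0.2700,0.9629)
member 5 (2-4): L=2.5390, (cx,cy)=(1.0000,0.0000)
member 6 (3-4): L=4.9172, (cx,cy)=(0.2444,-0.9697)
member 7 (3-5): L=2.6339, (cx,cy)=(0.9959,-0.0907)
member 8 (4-5): L=4.7467, (cx,cy)=(0.2994,0.9541)
member 9 (4-6): L=2.6400, (cx,cy)=(1.0000,0.0000)
member 10 (5-6): L=4.6902, (cx,cy)=(0.2599,-0.9656)
solve A·x = −loads:
  F[0-1] = -3733.2631 N (compression)
  F[0-2] = -5483.3134 N (compression)
  F[1-2] = +2639.9470 N (tension)
  F[1-3] = +593.7121 N (tension)
  F[2-3] = -647.5987 N (compression)
  F[2-4] = -406.9011 N (compression)
  F[3-4] = +493.8807 N (tension)
  F[3-5] = +287.3579 N (tension)
  F[4-5] = -501.9162 N (compression)
  F[4-6] = -135.9156 N (compression)
  F[5-6] = +522.9439 N (tension)
  Rx@0 = +6607.0800 N
  Ry@0 = +3560.1126 N
  Ry@6 = -504.9726 N

-406.901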